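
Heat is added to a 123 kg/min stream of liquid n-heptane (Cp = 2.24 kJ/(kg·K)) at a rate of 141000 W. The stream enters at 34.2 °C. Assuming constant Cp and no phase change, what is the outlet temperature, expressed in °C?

Q = 141000 W = 8460 kJ/min
ΔT = Q/(ṁ·Cp) = 8460/(123×2.24) = 30.706 K
T_out = 34.2 + 30.706 = 64.906 °C

T_out = 64.9 °C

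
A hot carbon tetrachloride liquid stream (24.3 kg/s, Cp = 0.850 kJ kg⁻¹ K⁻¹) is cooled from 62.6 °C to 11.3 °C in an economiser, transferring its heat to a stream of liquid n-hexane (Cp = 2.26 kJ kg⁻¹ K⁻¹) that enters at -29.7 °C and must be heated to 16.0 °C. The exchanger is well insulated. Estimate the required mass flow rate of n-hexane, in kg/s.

ṁ_c = 10.3 kg/s

Heat released by hot stream: Q = 24.3 × 0.850 × (62.6 − 11.3) = 1059.6 kJ/s
Energy balance on cold side (adiabatic exchanger): Q = ṁ_c·Cp_c·(T_c,out − T_c,in)
ṁ_c = 1059.6 / [2.26 × (16.0 − -29.7)] = 10.259 kg/s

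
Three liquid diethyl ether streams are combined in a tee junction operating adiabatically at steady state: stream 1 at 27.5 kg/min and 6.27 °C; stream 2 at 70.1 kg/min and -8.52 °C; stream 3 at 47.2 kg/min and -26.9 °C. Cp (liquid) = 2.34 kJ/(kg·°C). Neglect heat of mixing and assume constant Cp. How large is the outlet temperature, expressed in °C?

T_out = -11.7 °C

Energy balance with Q = 0: Σ ṁᵢCp,ᵢ(T_out − Tᵢ) = 0
Σ ṁᵢCp,ᵢTᵢ = 27.5×2.34×6.27 + 70.1×2.34×-8.52 + 47.2×2.34×-26.9 = -3965.1
Σ ṁᵢCp,ᵢ = 27.5×2.34 + 70.1×2.34 + 47.2×2.34 = 338.83
T_out = -3965.1 / 338.83 = -11.702 °C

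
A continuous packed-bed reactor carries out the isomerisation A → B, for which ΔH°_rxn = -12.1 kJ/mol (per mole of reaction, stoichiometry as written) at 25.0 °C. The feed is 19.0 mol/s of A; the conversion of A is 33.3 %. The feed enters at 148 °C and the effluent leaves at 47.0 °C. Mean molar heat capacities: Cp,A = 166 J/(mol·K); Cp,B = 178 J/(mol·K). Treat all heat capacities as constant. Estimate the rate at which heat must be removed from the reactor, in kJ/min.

Q_out = 23600 kJ/min

Extent of reaction ξ = 0.333 × 19.0 = 6.327 mol/s
Reaction term: ξ·ΔH°_rxn = 6.327 × -12.1 = -76.557 kJ/s
Sensible, feed 148→25 °C: -387.94 kJ/s
Outlet flows (mol/s): A 12.673, B 6.327
Sensible, products 25→47.0 °C: 71.058 kJ/s
Q = ΔH = -393.44 kJ/s = -393.44 kW
Heat removed = 23606 kJ/min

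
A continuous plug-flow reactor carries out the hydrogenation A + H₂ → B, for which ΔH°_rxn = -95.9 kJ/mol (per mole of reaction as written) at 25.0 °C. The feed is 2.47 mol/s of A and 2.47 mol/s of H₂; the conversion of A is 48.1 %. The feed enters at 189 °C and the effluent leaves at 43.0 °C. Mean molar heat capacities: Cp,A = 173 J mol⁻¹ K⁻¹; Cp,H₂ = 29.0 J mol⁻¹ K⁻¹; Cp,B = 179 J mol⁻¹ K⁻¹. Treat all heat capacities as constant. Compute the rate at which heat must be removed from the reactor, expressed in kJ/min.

Q_out = 11200 kJ/min

Extent of reaction ξ = 0.481 × 2.47 = 1.1881 mol/s
Reaction term: ξ·ΔH°_rxn = 1.1881 × -95.9 = -113.94 kJ/s
Sensible, feed 189→25 °C: -81.826 kJ/s
Outlet flows (mol/s): A 1.2819, H₂ 1.2819, B 1.1881
Sensible, products 25→43.0 °C: 8.4891 kJ/s
Q = ΔH = -187.27 kJ/s = -187.27 kW
Heat removed = 11236 kJ/min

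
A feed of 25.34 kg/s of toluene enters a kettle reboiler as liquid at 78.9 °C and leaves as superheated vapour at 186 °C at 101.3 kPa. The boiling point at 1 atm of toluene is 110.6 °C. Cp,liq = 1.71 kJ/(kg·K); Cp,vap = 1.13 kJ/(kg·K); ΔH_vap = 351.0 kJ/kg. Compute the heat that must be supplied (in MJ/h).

Q = 44700 MJ/h

liquid 78.9→110.6 °C: 54.207 kJ/kg
vaporisation at 110.6 °C: 351 kJ/kg
vapour 110.6→186 °C: 85.202 kJ/kg
Δh = 54.207 + 351 + 85.202 = 490.41 kJ/kg
Q = ṁ·Δh = 25.34 kg/s × 490.41 kJ/kg = 12427 kJ/s
|Q| = 12427 kW = 44737 MJ/h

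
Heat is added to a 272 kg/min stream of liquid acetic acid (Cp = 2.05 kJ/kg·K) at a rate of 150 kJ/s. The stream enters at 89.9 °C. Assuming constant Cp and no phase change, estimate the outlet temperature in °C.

T_out = 106 °C

Q = 150 kJ/s = 9000 kJ/min
ΔT = Q/(ṁ·Cp) = 9000/(272×2.05) = 16.141 K
T_out = 89.9 + 16.141 = 106.04 °C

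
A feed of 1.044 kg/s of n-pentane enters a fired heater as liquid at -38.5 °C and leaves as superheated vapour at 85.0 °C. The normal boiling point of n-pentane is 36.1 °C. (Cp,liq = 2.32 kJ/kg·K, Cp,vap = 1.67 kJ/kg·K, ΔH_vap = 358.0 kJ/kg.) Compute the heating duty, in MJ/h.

Q = 2300 MJ/h

liquid -38.5→36.1 °C: 173.07 kJ/kg
vaporisation at 36.1 °C: 358 kJ/kg
vapour 36.1→85.0 °C: 81.663 kJ/kg
Δh = 173.07 + 358 + 81.663 = 612.74 kJ/kg
Q = ṁ·Δh = 1.044 kg/s × 612.74 kJ/kg = 639.7 kJ/s
|Q| = 639.7 kW = 2302.9 MJ/h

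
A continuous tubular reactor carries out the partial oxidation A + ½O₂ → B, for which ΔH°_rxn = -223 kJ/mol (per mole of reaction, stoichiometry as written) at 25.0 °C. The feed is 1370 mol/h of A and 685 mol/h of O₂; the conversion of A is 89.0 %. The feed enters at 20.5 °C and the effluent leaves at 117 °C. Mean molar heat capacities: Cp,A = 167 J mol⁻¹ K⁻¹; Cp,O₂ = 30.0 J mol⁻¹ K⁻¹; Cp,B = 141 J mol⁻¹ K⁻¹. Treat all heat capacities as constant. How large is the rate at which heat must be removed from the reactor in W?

Extent of reaction ξ = 0.890 × 1370 = 1219.3 mol/h
Reaction term: ξ·ΔH°_rxn = 1219.3 × -223 = -271900 kJ/h
Sensible, feed 20.5→25 °C: 1122 kJ/h
Outlet flows (mol/h): A 150.7, O₂ 75.35, B 1219.3
Sensible, products 25→117 °C: 18340 kJ/h
Q = ΔH = -252440 kJ/h = -70.123 kW
Heat removed = 70123 W

Q_out = 70100 W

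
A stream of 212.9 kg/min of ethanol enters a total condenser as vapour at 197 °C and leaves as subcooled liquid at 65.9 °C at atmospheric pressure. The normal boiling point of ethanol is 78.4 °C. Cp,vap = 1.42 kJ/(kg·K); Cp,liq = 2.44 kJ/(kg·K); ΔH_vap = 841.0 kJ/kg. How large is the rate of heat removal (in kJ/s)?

vapour 197→78.4 °C: -168.41 kJ/kg
condensation at 78.4 °C: -841 kJ/kg
liquid 78.4→65.9 °C: -30.5 kJ/kg
Δh = -168.41 + -841 + -30.5 = -1039.9 kJ/kg
Q = ṁ·Δh = 212.9 kg/min × -1039.9 kJ/kg = -221400 kJ/min
|Q| = 3690 kW

Q_c = 3690 kJ/s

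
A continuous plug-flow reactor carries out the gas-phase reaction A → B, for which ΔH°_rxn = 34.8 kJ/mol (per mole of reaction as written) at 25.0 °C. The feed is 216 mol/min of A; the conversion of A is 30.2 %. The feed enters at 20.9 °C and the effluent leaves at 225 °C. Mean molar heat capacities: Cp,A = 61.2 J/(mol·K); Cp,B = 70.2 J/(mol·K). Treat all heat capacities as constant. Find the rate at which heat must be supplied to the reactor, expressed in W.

Extent of reaction ξ = 0.302 × 216 = 65.232 mol/min
Reaction term: ξ·ΔH°_rxn = 65.232 × 34.8 = 2270.1 kJ/min
Sensible, feed 20.9→25 °C: 54.199 kJ/min
Outlet flows (mol/min): A 150.77, B 65.232
Sensible, products 25→225 °C: 2761.3 kJ/min
Q = ΔH = 5085.5 kJ/min = 84.759 kW
Heat supplied = 84759 W

Q_in = 84800 W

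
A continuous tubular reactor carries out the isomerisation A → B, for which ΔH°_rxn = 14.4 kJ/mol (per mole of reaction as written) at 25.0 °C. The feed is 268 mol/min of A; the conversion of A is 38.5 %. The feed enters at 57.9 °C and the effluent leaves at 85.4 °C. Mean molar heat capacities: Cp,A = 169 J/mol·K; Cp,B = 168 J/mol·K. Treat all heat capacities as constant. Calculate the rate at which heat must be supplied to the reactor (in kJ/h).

Q_in = 164000 kJ/h

Extent of reaction ξ = 0.385 × 268 = 103.18 mol/min
Reaction term: ξ·ΔH°_rxn = 103.18 × 14.4 = 1485.8 kJ/min
Sensible, feed 57.9→25 °C: -1490.1 kJ/min
Outlet flows (mol/min): A 164.82, B 103.18
Sensible, products 25→85.4 °C: 2729.4 kJ/min
Q = ΔH = 2725.1 kJ/min = 45.418 kW
Heat supplied = 163510 kJ/h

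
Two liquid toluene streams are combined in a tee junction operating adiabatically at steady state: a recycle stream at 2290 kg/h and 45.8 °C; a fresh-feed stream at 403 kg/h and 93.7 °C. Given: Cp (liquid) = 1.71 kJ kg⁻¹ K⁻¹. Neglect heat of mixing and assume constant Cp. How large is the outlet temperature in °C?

Adiabatic, steady state ⇒ Σ ṁᵢCp,ᵢ(T_out − Tᵢ) = 0
Σ ṁᵢCp,ᵢTᵢ = 2290×1.71×45.8 + 403×1.71×93.7 = 243920
Σ ṁᵢCp,ᵢ = 2290×1.71 + 403×1.71 = 4605
T_out = 243920 / 4605 = 52.968 °C

T_out = 53.0 °C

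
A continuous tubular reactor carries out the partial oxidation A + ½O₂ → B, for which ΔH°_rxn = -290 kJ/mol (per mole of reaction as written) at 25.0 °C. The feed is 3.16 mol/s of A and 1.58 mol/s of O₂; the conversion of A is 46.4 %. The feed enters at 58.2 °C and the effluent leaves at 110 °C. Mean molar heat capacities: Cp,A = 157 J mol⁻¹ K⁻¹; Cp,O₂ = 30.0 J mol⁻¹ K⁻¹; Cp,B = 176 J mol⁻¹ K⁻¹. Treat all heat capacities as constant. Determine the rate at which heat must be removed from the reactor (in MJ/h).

Extent of reaction ξ = 0.464 × 3.16 = 1.4662 mol/s
Reaction term: ξ·ΔH°_rxn = 1.4662 × -290 = -425.21 kJ/s
Sensible, feed 58.2→25 °C: -18.045 kJ/s
Outlet flows (mol/s): A 1.6938, O₂ 0.84688, B 1.4662
Sensible, products 25→110 °C: 46.698 kJ/s
Q = ΔH = -396.56 kJ/s = -396.56 kW
Heat removed = 1427.6 MJ/h

Q_out = 1430 MJ/h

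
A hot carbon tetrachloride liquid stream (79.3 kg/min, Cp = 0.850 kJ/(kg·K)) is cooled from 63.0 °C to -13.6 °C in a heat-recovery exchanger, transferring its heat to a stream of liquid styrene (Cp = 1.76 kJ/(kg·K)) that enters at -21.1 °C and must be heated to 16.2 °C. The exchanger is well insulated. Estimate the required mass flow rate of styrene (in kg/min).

ṁ_c = 78.7 kg/min

Heat released by hot stream: Q = 79.3 × 0.850 × (63.0 − -13.6) = 5163.2 kJ/min
Energy balance on cold side (adiabatic exchanger): Q = ṁ_c·Cp_c·(T_c,out − T_c,in)
ṁ_c = 5163.2 / [1.76 × (16.2 − -21.1)] = 78.65 kg/min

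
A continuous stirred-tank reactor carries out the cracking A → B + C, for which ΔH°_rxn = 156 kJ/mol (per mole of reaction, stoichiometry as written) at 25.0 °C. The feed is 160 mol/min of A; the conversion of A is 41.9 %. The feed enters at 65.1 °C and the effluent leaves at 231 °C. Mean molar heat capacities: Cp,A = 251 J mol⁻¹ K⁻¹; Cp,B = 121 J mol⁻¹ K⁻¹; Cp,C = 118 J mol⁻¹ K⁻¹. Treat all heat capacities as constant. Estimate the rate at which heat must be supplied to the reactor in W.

Extent of reaction ξ = 0.419 × 160 = 67.04 mol/min
Reaction term: ξ·ΔH°_rxn = 67.04 × 156 = 10458 kJ/min
Sensible, feed 65.1→25 °C: -1610.4 kJ/min
Outlet flows (mol/min): A 92.96, B 67.04, C 67.04
Sensible, products 25→231 °C: 8107.2 kJ/min
Q = ΔH = 16955 kJ/min = 282.58 kW
Heat supplied = 282580 W

Q_in = 283000 W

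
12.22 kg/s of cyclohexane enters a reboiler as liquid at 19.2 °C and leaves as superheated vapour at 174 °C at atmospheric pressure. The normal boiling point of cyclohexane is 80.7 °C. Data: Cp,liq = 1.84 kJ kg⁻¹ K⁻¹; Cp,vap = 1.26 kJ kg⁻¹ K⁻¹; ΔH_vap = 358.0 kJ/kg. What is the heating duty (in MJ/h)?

Q = 25900 MJ/h

liquid 19.2→80.7 °C: 113.16 kJ/kg
vaporisation at 80.7 °C: 358 kJ/kg
vapour 80.7→174 °C: 117.56 kJ/kg
Δh = 113.16 + 358 + 117.56 = 588.72 kJ/kg
Q = ṁ·Δh = 12.22 kg/s × 588.72 kJ/kg = 7194.1 kJ/s
|Q| = 7194.1 kW = 25899 MJ/h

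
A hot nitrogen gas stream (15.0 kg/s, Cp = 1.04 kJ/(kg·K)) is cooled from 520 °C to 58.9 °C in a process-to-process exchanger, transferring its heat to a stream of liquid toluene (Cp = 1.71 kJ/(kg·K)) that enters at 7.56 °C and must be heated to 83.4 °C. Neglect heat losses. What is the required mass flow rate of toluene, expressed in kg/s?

Heat released by hot stream: Q = 15.0 × 1.04 × (520 − 58.9) = 7193.2 kJ/s
Energy balance on cold side (adiabatic exchanger): Q = ṁ_c·Cp_c·(T_c,out − T_c,in)
ṁ_c = 7193.2 / [1.71 × (83.4 − 7.56)] = 55.466 kg/s

ṁ_c = 55.5 kg/s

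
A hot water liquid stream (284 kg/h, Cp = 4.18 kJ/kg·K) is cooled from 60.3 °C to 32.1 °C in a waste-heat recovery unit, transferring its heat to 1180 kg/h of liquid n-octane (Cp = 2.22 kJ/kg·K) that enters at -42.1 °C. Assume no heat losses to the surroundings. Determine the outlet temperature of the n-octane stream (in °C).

T_c,out = -29.3 °C

Heat released by hot stream: Q = 284 × 4.18 × (60.3 − 32.1) = 33477 kJ/h
Energy balance on cold side (adiabatic exchanger): Q = ṁ_c·Cp_c·(T_c,out − T_c,in)
T_c,out = -42.1 + 33477/(1180 × 2.22) = -29.321 °C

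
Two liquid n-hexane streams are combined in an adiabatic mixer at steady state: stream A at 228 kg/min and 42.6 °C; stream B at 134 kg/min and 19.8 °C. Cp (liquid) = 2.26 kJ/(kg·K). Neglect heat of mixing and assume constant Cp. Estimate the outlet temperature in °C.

Adiabatic, steady state ⇒ Σ ṁᵢCp,ᵢ(T_out − Tᵢ) = 0
Σ ṁᵢCp,ᵢTᵢ = 228×2.26×42.6 + 134×2.26×19.8 = 27947
Σ ṁᵢCp,ᵢ = 228×2.26 + 134×2.26 = 818.12
T_out = 27947 / 818.12 = 34.16 °C

T_out = 34.2 °C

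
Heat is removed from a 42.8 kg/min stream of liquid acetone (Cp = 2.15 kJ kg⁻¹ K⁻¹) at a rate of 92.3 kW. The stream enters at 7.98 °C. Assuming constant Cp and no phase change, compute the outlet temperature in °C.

T_out = -52.2 °C

Q = 92.3 kW = 5538 kJ/min
ΔT = Q/(ṁ·Cp) = 5538/(42.8×2.15) = 60.183 K
T_out = 7.98 − 60.183 = -52.203 °C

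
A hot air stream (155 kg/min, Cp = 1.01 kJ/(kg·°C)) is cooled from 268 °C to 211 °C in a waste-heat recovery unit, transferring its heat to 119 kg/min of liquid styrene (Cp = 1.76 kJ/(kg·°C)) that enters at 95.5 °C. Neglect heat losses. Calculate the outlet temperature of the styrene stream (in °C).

T_c,out = 138 °C

Heat released by hot stream: Q = 155 × 1.01 × (268 − 211) = 8923.4 kJ/min
Energy balance on cold side (adiabatic exchanger): Q = ṁ_c·Cp_c·(T_c,out − T_c,in)
T_c,out = 95.5 + 8923.4/(119 × 1.76) = 138.11 °C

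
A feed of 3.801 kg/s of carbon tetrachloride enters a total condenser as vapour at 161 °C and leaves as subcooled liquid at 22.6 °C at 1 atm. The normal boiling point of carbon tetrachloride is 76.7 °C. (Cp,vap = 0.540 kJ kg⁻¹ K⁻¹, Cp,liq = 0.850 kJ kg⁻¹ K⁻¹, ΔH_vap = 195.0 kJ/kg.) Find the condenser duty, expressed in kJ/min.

Q_c = 65300 kJ/min

vapour 161→76.7 °C: -45.522 kJ/kg
condensation at 76.7 °C: -195 kJ/kg
liquid 76.7→22.6 °C: -45.985 kJ/kg
Δh = -45.522 + -195 + -45.985 = -286.51 kJ/kg
Q = ṁ·Δh = 3.801 kg/s × -286.51 kJ/kg = -1089 kJ/s
|Q| = 1089 kW = 65341 kJ/min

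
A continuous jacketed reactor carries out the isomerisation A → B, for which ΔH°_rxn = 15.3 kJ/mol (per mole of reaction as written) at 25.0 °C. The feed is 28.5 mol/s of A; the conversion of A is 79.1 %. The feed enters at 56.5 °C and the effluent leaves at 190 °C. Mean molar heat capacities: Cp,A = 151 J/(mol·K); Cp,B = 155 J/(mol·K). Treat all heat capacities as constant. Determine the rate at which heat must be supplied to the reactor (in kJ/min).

Extent of reaction ξ = 0.791 × 28.5 = 22.544 mol/s
Reaction term: ξ·ΔH°_rxn = 22.544 × 15.3 = 344.92 kJ/s
Sensible, feed 56.5→25 °C: -135.56 kJ/s
Outlet flows (mol/s): A 5.9565, B 22.544
Sensible, products 25→190 °C: 724.96 kJ/s
Q = ΔH = 934.31 kJ/s = 934.31 kW
Heat supplied = 56059 kJ/min

Q_in = 56100 kJ/min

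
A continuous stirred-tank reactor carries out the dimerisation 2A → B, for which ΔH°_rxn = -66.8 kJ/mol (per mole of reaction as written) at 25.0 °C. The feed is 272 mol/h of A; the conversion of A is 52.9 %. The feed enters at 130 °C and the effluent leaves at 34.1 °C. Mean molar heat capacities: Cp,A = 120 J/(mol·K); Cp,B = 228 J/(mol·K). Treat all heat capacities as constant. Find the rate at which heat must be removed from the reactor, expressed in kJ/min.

Extent of reaction ξ = 0.529 × 272 / 2 = 71.944 mol/h
Reaction term: ξ·ΔH°_rxn = 71.944 × -66.8 = -4805.9 kJ/h
Sensible, feed 130→25 °C: -3427.2 kJ/h
Outlet flows (mol/h): A 128.11, B 71.944
Sensible, products 25→34.1 °C: 289.17 kJ/h
Q = ΔH = -7943.9 kJ/h = -2.2066 kW
Heat removed = 132.4 kJ/min

Q_out = 132 kJ/min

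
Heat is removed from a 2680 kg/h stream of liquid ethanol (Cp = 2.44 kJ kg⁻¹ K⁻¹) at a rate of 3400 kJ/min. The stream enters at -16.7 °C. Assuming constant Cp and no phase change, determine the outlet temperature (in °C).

Q = 3400 kJ/min = 204000 kJ/h
ΔT = Q/(ṁ·Cp) = 204000/(2680×2.44) = 31.196 K
T_out = -16.7 − 31.196 = -47.896 °C

T_out = -47.9 °C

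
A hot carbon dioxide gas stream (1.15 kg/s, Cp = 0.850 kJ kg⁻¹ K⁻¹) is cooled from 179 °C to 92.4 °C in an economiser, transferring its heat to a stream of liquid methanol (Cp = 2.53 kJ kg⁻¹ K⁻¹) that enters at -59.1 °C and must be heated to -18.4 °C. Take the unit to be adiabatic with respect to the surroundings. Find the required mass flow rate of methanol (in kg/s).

ṁ_c = 0.822 kg/s

Heat released by hot stream: Q = 1.15 × 0.850 × (179 − 92.4) = 84.651 kJ/s
Energy balance on cold side (adiabatic exchanger): Q = ṁ_c·Cp_c·(T_c,out − T_c,in)
ṁ_c = 84.651 / [2.53 × (-18.4 − -59.1)] = 0.82209 kg/s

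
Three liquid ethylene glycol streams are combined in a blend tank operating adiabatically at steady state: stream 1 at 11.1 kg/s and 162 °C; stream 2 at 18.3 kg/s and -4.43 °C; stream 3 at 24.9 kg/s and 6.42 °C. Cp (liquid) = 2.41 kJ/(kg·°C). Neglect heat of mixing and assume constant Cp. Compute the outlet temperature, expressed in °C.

Adiabatic, steady state ⇒ Σ ṁᵢCp,ᵢ(T_out − Tᵢ) = 0
T_out = Σ ṁᵢCp,ᵢTᵢ / Σ ṁᵢCp,ᵢ
      = 4523.5 / 130.86 = 34.567 °C

T_out = 34.6 °C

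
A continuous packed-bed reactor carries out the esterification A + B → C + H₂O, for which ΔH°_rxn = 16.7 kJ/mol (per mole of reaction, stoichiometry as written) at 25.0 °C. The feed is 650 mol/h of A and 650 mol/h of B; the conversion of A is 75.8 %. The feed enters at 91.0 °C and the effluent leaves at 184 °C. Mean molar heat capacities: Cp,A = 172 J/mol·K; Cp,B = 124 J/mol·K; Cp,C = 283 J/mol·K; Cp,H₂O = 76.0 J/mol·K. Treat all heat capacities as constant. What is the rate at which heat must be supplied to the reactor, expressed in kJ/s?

Extent of reaction ξ = 0.758 × 650 = 492.7 mol/h
Reaction term: ξ·ΔH°_rxn = 492.7 × 16.7 = 8228.1 kJ/h
Sensible, feed 91.0→25 °C: -12698 kJ/h
Outlet flows (mol/h): A 157.3, B 157.3, C 492.7, H₂O 492.7
Sensible, products 25→184 °C: 35527 kJ/h
Q = ΔH = 31057 kJ/h = 8.6269 kW
Heat supplied = 8.6269 kJ/s

Q_in = 8.63 kJ/s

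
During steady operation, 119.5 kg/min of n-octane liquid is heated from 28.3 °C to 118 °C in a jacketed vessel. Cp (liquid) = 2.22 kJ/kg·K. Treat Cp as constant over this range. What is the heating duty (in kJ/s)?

Q = ṁ·Cp·ΔT = 119.5 × 2.22 × (118 − 28.3) = 23797 kJ/min
Converting: 23797 / 60 s = 396.61 kW

Q = 397 kJ/s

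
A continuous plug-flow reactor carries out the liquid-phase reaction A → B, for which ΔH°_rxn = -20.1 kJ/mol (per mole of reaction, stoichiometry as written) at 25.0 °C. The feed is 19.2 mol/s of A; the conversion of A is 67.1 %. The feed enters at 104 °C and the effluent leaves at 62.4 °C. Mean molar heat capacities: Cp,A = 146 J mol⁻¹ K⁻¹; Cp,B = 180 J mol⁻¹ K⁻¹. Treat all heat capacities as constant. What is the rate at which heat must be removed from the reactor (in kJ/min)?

Extent of reaction ξ = 0.671 × 19.2 = 12.883 mol/s
Reaction term: ξ·ΔH°_rxn = 12.883 × -20.1 = -258.95 kJ/s
Sensible, feed 104→25 °C: -221.45 kJ/s
Outlet flows (mol/s): A 6.3168, B 12.883
Sensible, products 25→62.4 °C: 121.22 kJ/s
Q = ΔH = -359.18 kJ/s = -359.18 kW
Heat removed = 21551 kJ/min

Q_out = 21600 kJ/min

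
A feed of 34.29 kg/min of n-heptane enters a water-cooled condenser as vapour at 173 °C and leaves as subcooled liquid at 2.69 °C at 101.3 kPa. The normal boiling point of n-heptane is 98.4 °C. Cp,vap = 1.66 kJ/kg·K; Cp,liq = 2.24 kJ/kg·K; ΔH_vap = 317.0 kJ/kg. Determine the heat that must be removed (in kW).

Q_c = 374 kW

vapour 173→98.4 °C: -123.84 kJ/kg
condensation at 98.4 °C: -317 kJ/kg
liquid 98.4→2.69 °C: -214.39 kJ/kg
Δh = -123.84 + -317 + -214.39 = -655.23 kJ/kg
Q = ṁ·Δh = 34.29 kg/min × -655.23 kJ/kg = -22468 kJ/min
|Q| = 374.46 kW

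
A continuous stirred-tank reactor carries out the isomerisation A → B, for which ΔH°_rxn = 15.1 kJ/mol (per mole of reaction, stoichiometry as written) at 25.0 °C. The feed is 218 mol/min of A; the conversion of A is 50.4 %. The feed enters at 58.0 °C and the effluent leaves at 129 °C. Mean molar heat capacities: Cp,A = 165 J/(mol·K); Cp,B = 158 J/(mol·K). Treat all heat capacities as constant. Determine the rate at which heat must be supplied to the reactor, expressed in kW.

Extent of reaction ξ = 0.504 × 218 = 109.87 mol/min
Reaction term: ξ·ΔH°_rxn = 109.87 × 15.1 = 1659.1 kJ/min
Sensible, feed 58.0→25 °C: -1187 kJ/min
Outlet flows (mol/min): A 108.13, B 109.87
Sensible, products 25→129 °C: 3660.9 kJ/min
Q = ΔH = 4133 kJ/min = 68.883 kW
Heat supplied = 68.883 kW

Q_in = 68.9 kW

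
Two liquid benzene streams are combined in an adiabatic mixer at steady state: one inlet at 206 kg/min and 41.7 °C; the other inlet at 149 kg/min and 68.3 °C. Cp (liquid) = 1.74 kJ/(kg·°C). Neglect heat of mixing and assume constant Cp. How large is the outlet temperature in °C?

T_out = 52.9 °C

Adiabatic, steady state ⇒ Σ ṁᵢCp,ᵢ(T_out − Tᵢ) = 0
T_out = Σ ṁᵢCp,ᵢTᵢ / Σ ṁᵢCp,ᵢ
      = 32654 / 617.7 = 52.865 °C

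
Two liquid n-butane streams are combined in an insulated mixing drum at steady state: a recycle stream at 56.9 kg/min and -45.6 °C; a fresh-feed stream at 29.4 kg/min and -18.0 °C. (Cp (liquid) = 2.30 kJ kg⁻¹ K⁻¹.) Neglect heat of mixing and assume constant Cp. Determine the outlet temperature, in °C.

T_out = -36.2 °C

Energy balance with Q = 0: Σ ṁᵢCp,ᵢ(T_out − Tᵢ) = 0
T_out = Σ ṁᵢCp,ᵢTᵢ / Σ ṁᵢCp,ᵢ
      = -7184.8 / 198.49 = -36.197 °C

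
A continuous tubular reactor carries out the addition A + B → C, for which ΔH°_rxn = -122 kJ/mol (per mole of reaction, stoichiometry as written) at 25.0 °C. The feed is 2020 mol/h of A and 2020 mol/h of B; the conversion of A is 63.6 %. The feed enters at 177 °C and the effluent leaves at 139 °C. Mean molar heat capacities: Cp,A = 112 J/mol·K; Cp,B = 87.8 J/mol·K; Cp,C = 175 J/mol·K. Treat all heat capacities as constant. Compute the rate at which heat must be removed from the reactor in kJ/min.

Q_out = 2930 kJ/min

Extent of reaction ξ = 0.636 × 2020 = 1284.7 mol/h
Reaction term: ξ·ΔH°_rxn = 1284.7 × -122 = -156740 kJ/h
Sensible, feed 177→25 °C: -61347 kJ/h
Outlet flows (mol/h): A 735.28, B 735.28, C 1284.7
Sensible, products 25→139 °C: 42378 kJ/h
Q = ΔH = -175700 kJ/h = -48.807 kW
Heat removed = 2928.4 kJ/min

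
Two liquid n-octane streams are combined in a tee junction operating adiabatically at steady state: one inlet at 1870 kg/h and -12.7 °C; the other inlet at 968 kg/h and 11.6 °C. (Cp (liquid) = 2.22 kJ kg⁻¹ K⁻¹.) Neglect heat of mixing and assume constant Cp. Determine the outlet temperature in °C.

No heat crosses the boundary, so H_out = H_in.
T_out = Σ ṁᵢCp,ᵢTᵢ / Σ ṁᵢCp,ᵢ
      = -27795 / 6300.4 = -4.4116 °C

T_out = -4.41 °C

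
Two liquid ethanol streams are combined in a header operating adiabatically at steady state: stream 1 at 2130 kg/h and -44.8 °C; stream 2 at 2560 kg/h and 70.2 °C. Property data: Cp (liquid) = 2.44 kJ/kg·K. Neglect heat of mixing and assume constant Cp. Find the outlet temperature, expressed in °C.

T_out = 18.0 °C

Adiabatic, steady state ⇒ Σ ṁᵢCp,ᵢ(T_out − Tᵢ) = 0
T_out = Σ ṁᵢCp,ᵢTᵢ / Σ ṁᵢCp,ᵢ
      = 205660 / 11444 = 17.972 °C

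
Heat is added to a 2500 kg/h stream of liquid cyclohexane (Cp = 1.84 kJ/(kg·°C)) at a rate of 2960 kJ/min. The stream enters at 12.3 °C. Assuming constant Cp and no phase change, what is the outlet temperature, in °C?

T_out = 50.9 °C

Q = 2960 kJ/min = 177600 kJ/h
ΔT = Q/(ṁ·Cp) = 177600/(2500×1.84) = 38.609 K
T_out = 12.3 + 38.609 = 50.909 °C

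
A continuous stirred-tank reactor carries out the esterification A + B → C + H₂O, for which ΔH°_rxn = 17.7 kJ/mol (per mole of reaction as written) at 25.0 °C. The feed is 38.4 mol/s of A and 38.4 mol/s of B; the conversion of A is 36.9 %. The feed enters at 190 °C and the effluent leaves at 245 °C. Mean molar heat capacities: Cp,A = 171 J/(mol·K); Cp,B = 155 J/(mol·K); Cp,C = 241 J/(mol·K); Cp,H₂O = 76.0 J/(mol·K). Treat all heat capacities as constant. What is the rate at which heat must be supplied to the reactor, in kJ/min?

Extent of reaction ξ = 0.369 × 38.4 = 14.17 mol/s
Reaction term: ξ·ΔH°_rxn = 14.17 × 17.7 = 250.8 kJ/s
Sensible, feed 190→25 °C: -2065.5 kJ/s
Outlet flows (mol/s): A 24.23, B 24.23, C 14.17, H₂O 14.17
Sensible, products 25→245 °C: 2726 kJ/s
Q = ΔH = 911.26 kJ/s = 911.26 kW
Heat supplied = 54675 kJ/min

Q_in = 54700 kJ/min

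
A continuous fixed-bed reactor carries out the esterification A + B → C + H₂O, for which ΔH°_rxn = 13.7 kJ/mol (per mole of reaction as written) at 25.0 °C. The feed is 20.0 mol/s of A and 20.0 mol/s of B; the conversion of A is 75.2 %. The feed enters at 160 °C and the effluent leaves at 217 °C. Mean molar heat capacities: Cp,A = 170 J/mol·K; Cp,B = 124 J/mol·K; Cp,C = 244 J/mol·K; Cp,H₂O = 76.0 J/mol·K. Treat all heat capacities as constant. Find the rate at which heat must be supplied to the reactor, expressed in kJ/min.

Extent of reaction ξ = 0.752 × 20.0 = 15.04 mol/s
Reaction term: ξ·ΔH°_rxn = 15.04 × 13.7 = 206.05 kJ/s
Sensible, feed 160→25 °C: -793.8 kJ/s
Outlet flows (mol/s): A 4.96, B 4.96, C 15.04, H₂O 15.04
Sensible, products 25→217 °C: 1204 kJ/s
Q = ΔH = 616.29 kJ/s = 616.29 kW
Heat supplied = 36977 kJ/min

Q_in = 37000 kJ/min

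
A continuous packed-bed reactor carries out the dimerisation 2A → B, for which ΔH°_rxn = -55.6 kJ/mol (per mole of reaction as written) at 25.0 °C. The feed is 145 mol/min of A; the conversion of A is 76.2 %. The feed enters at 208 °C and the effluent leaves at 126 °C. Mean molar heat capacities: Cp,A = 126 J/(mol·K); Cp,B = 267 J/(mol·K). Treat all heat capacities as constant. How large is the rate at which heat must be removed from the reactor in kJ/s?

Extent of reaction ξ = 0.762 × 145 / 2 = 55.245 mol/min
Reaction term: ξ·ΔH°_rxn = 55.245 × -55.6 = -3071.6 kJ/min
Sensible, feed 208→25 °C: -3343.4 kJ/min
Outlet flows (mol/min): A 34.51, B 55.245
Sensible, products 25→126 °C: 1929 kJ/min
Q = ΔH = -4486.1 kJ/min = -74.768 kW
Heat removed = 74.768 kJ/s

Q_out = 74.8 kJ/s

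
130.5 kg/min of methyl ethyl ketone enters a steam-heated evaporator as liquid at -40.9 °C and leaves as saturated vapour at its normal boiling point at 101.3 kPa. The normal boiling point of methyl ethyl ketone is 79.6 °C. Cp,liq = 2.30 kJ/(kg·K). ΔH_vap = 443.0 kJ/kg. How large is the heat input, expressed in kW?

Q = 1570 kW

liquid -40.9→79.6 °C: 277.15 kJ/kg
vaporisation at 79.6 °C: 443 kJ/kg
Δh = 277.15 + 443 = 720.15 kJ/kg
Q = ṁ·Δh = 130.5 kg/min × 720.15 kJ/kg = 93980 kJ/min
|Q| = 1566.3 kW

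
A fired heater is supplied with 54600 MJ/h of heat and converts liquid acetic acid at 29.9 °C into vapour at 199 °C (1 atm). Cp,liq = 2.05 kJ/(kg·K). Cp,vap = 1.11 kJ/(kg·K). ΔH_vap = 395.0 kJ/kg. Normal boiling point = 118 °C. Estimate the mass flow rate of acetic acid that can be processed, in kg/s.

ṁ = 22.8 kg/s

Δh = 2.05×(118−29.9) + 395.0 + 1.11×(199−118) = 665.51 kJ/kg
Q = 54600 MJ/h = 15167 kJ/s = 15167 kJ/s
ṁ = Q/Δh = 15167 / 665.51 = 22.789 kg/s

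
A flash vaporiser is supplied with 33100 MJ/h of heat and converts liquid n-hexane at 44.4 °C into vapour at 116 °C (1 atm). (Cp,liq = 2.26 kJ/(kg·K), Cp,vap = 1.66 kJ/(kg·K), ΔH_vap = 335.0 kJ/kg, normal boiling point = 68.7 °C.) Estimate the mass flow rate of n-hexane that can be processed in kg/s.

ṁ = 19.6 kg/s

Δh = 2.26×(68.7−44.4) + 335.0 + 1.66×(116−68.7) = 468.44 kJ/kg
Q = 33100 MJ/h = 9194.4 kJ/s = 9194.4 kJ/s
ṁ = Q/Δh = 9194.4 / 468.44 = 19.628 kg/s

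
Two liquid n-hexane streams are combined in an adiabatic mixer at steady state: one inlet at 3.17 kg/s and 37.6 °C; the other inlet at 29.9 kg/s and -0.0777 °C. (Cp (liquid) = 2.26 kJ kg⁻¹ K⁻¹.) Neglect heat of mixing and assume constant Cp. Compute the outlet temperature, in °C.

T_out = 3.53 °C

No heat crosses the boundary, so H_out = H_in.
T_out = Σ ṁᵢCp,ᵢTᵢ / Σ ṁᵢCp,ᵢ
      = 264.12 / 74.738 = 3.534 °C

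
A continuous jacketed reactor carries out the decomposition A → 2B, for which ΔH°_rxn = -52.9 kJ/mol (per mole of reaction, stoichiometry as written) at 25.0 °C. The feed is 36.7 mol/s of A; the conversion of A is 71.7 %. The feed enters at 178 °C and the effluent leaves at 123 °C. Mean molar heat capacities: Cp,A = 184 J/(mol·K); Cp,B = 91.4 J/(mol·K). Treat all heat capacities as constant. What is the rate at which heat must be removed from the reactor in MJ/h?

Q_out = 6360 MJ/h

Extent of reaction ξ = 0.717 × 36.7 = 26.314 mol/s
Reaction term: ξ·ΔH°_rxn = 26.314 × -52.9 = -1392 kJ/s
Sensible, feed 178→25 °C: -1033.2 kJ/s
Outlet flows (mol/s): A 10.386, B 52.628
Sensible, products 25→123 °C: 658.68 kJ/s
Q = ΔH = -1766.5 kJ/s = -1766.5 kW
Heat removed = 6359.4 MJ/h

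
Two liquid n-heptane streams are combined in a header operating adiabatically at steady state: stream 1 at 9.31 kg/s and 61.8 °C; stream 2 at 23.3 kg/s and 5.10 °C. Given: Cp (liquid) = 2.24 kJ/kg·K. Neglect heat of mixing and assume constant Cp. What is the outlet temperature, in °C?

T_out = 21.3 °C

Adiabatic, steady state ⇒ Σ ṁᵢCp,ᵢ(T_out − Tᵢ) = 0
Σ ṁᵢCp,ᵢTᵢ = 9.31×2.24×61.8 + 23.3×2.24×5.10 = 1555
Σ ṁᵢCp,ᵢ = 9.31×2.24 + 23.3×2.24 = 73.046
T_out = 1555 / 73.046 = 21.288 °C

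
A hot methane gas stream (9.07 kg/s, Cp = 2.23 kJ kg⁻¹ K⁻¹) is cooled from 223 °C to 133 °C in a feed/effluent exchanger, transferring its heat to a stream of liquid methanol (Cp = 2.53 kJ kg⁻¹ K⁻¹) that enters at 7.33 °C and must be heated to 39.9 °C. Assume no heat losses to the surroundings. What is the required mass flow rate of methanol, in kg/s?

Heat released by hot stream: Q = 9.07 × 2.23 × (223 − 133) = 1820.3 kJ/s
Energy balance on cold side (adiabatic exchanger): Q = ṁ_c·Cp_c·(T_c,out − T_c,in)
ṁ_c = 1820.3 / [2.53 × (39.9 − 7.33)] = 22.091 kg/s

ṁ_c = 22.1 kg/s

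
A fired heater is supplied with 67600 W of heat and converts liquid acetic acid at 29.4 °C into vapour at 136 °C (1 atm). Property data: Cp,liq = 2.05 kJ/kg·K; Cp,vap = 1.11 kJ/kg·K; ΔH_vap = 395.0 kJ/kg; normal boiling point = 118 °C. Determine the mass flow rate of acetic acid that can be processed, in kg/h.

Δh = 2.05×(118−29.4) + 395.0 + 1.11×(136−118) = 596.61 kJ/kg
Q = 67600 W = 67.6 kJ/s = 243360 kJ/h
ṁ = Q/Δh = 243360 / 596.61 = 407.9 kg/h

ṁ = 408 kg/h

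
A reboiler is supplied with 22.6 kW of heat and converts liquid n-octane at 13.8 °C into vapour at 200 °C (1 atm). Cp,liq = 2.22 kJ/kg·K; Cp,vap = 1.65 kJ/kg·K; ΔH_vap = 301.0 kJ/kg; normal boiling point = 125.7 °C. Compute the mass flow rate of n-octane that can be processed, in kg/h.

Δh = 2.22×(125.7−13.8) + 301.0 + 1.65×(200−125.7) = 672.01 kJ/kg
Q = 22.6 kW = 22.6 kJ/s = 81360 kJ/h
ṁ = Q/Δh = 81360 / 672.01 = 121.07 kg/h

ṁ = 121 kg/h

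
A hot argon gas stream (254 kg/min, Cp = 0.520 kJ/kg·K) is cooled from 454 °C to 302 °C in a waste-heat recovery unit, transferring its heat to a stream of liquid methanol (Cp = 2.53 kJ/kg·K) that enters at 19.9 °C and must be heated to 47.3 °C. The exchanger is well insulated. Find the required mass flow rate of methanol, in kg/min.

Heat released by hot stream: Q = 254 × 0.520 × (454 − 302) = 20076 kJ/min
Energy balance on cold side (adiabatic exchanger): Q = ṁ_c·Cp_c·(T_c,out − T_c,in)
ṁ_c = 20076 / [2.53 × (47.3 − 19.9)] = 289.61 kg/min

ṁ_c = 290 kg/min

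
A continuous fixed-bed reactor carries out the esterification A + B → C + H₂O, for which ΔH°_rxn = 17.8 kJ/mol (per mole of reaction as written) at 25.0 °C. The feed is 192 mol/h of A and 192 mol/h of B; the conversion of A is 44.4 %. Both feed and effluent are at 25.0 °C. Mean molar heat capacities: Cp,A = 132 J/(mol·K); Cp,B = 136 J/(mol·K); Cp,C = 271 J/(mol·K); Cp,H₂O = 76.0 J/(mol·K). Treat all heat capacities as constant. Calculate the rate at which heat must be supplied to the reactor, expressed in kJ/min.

Extent of reaction ξ = 0.444 × 192 = 85.248 mol/h
Reaction term: ξ·ΔH°_rxn = 85.248 × 17.8 = 1517.4 kJ/h
Q = ΔH = 1517.4 kJ/h = 0.4215 kW
Heat supplied = 25.29 kJ/min

Q_in = 25.3 kJ/min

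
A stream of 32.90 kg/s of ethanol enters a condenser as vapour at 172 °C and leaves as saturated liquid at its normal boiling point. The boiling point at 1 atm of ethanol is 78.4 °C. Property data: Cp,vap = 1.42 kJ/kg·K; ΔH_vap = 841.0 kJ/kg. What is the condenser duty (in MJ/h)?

Q_c = 115000 MJ/h

vapour 172→78.4 °C: -132.91 kJ/kg
condensation at 78.4 °C: -841 kJ/kg
Δh = -132.91 + -841 = -973.91 kJ/kg
Q = ṁ·Δh = 32.90 kg/s × -973.91 kJ/kg = -32042 kJ/s
|Q| = 32042 kW = 115350 MJ/h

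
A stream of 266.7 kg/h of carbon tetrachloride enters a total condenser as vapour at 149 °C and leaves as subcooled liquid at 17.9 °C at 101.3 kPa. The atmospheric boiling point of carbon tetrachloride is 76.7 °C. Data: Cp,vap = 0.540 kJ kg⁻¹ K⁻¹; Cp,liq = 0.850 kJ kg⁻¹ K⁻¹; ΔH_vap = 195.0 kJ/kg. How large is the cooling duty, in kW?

vapour 149→76.7 °C: -39.042 kJ/kg
condensation at 76.7 °C: -195 kJ/kg
liquid 76.7→17.9 °C: -49.98 kJ/kg
Δh = -39.042 + -195 + -49.98 = -284.02 kJ/kg
Q = ṁ·Δh = 266.7 kg/h × -284.02 kJ/kg = -75749 kJ/h
|Q| = 21.041 kW

Q_c = 21.0 kW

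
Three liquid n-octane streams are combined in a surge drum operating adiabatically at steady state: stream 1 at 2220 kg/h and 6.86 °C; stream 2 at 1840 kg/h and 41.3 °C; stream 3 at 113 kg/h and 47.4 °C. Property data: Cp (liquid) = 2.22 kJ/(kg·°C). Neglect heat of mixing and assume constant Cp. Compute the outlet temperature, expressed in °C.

T_out = 23.1 °C

Adiabatic, steady state ⇒ Σ ṁᵢCp,ᵢ(T_out − Tᵢ) = 0
T_out = Σ ṁᵢCp,ᵢTᵢ / Σ ṁᵢCp,ᵢ
      = 214400 / 9264.1 = 23.143 °C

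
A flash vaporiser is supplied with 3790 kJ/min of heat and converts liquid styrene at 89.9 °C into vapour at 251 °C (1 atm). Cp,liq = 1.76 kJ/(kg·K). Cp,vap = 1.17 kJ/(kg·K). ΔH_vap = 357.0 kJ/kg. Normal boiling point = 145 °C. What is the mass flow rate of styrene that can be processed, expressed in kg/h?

ṁ = 393 kg/h

Δh = 1.76×(145−89.9) + 357.0 + 1.17×(251−145) = 578 kJ/kg
Q = 3790 kJ/min = 63.167 kJ/s = 227400 kJ/h
ṁ = Q/Δh = 227400 / 578 = 393.43 kg/h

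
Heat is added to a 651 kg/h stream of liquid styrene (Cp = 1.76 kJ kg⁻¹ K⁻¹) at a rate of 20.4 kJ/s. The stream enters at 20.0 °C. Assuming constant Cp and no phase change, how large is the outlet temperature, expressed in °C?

T_out = 84.1 °C

Q = 20.4 kJ/s = 73440 kJ/h
ΔT = Q/(ṁ·Cp) = 73440/(651×1.76) = 64.097 K
T_out = 20.0 + 64.097 = 84.097 °C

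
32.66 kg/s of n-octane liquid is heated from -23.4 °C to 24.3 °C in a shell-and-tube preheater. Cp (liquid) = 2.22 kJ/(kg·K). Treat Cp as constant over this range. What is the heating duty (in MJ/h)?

Q = ṁ·Cp·ΔT = 32.66 × 2.22 × (24.3 − -23.4) = 3458.5 kJ/s
Heating duty = 12451 MJ/h

Q = 12500 MJ/h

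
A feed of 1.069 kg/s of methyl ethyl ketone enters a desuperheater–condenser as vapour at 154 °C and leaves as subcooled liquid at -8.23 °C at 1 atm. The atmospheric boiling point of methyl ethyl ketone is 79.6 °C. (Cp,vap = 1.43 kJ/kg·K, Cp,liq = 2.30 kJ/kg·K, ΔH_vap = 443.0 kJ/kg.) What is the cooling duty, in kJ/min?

vapour 154→79.6 °C: -106.39 kJ/kg
condensation at 79.6 °C: -443 kJ/kg
liquid 79.6→-8.23 °C: -202.01 kJ/kg
Δh = -106.39 + -443 + -202.01 = -751.4 kJ/kg
Q = ṁ·Δh = 1.069 kg/s × -751.4 kJ/kg = -803.25 kJ/s
|Q| = 803.25 kW = 48195 kJ/min

Q_c = 48200 kJ/min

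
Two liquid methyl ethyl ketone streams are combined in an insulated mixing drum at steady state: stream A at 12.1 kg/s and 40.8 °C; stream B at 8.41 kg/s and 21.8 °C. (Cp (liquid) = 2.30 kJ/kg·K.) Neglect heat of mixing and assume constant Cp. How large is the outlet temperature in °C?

T_out = 33.0 °C

No heat crosses the boundary, so H_out = H_in.
T_out = Σ ṁᵢCp,ᵢTᵢ / Σ ṁᵢCp,ᵢ
      = 1557.1 / 47.173 = 33.009 °C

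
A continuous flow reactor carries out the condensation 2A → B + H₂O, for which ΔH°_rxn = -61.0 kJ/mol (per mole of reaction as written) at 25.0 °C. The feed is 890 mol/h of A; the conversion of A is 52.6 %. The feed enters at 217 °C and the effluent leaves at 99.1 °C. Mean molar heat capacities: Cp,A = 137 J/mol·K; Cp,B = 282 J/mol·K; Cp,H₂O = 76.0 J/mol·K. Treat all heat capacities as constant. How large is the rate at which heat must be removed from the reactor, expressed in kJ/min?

Extent of reaction ξ = 0.526 × 890 / 2 = 234.07 mol/h
Reaction term: ξ·ΔH°_rxn = 234.07 × -61.0 = -14278 kJ/h
Sensible, feed 217→25 °C: -23411 kJ/h
Outlet flows (mol/h): A 421.86, B 234.07, H₂O 234.07
Sensible, products 25→99.1 °C: 10492 kJ/h
Q = ΔH = -27197 kJ/h = -7.5547 kW
Heat removed = 453.28 kJ/min

Q_out = 453 kJ/min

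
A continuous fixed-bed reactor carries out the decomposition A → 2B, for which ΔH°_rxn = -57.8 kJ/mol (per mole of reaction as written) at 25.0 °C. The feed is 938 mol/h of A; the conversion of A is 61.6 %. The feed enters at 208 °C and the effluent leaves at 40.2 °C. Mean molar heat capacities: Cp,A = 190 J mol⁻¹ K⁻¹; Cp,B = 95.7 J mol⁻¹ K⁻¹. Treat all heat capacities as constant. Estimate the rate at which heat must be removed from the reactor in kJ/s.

Q_out = 17.6 kJ/s

Extent of reaction ξ = 0.616 × 938 = 577.81 mol/h
Reaction term: ξ·ΔH°_rxn = 577.81 × -57.8 = -33397 kJ/h
Sensible, feed 208→25 °C: -32614 kJ/h
Outlet flows (mol/h): A 360.19, B 1155.6
Sensible, products 25→40.2 °C: 2721.2 kJ/h
Q = ΔH = -63290 kJ/h = -17.581 kW
Heat removed = 17.581 kJ/s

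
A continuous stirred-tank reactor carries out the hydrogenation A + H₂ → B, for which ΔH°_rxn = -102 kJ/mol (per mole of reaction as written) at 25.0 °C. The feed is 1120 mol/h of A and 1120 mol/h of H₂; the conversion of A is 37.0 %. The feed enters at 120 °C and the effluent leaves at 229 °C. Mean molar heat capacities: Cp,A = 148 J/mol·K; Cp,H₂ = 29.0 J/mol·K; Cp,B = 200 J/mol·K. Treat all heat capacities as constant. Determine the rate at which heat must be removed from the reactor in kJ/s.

Extent of reaction ξ = 0.370 × 1120 = 414.4 mol/h
Reaction term: ξ·ΔH°_rxn = 414.4 × -102 = -42269 kJ/h
Sensible, feed 120→25 °C: -18833 kJ/h
Outlet flows (mol/h): A 705.6, H₂ 705.6, B 414.4
Sensible, products 25→229 °C: 42385 kJ/h
Q = ΔH = -18716 kJ/h = -5.199 kW
Heat removed = 5.199 kJ/s

Q_out = 5.20 kJ/s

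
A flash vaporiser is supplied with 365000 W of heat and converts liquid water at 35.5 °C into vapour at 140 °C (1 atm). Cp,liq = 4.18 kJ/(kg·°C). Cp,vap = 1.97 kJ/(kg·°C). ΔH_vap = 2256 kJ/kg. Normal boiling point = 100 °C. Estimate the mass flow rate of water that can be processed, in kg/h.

Δh = 4.18×(100−35.5) + 2256 + 1.97×(140−100) = 2604.4 kJ/kg
Q = 365000 W = 365 kJ/s = 1.314e+06 kJ/h
ṁ = Q/Δh = 1.314e+06 / 2604.4 = 504.53 kg/h

ṁ = 505 kg/h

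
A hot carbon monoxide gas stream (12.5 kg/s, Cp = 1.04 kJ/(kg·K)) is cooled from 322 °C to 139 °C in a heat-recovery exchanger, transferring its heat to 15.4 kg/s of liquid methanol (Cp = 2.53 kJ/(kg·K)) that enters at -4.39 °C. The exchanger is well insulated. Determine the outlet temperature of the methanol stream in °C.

T_c,out = 56.7 °C

Heat released by hot stream: Q = 12.5 × 1.04 × (322 − 139) = 2379 kJ/s
Energy balance on cold side (adiabatic exchanger): Q = ṁ_c·Cp_c·(T_c,out − T_c,in)
T_c,out = -4.39 + 2379/(15.4 × 2.53) = 56.669 °C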